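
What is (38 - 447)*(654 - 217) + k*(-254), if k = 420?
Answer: -285413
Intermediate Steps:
(38 - 447)*(654 - 217) + k*(-254) = (38 - 447)*(654 - 217) + 420*(-254) = -409*437 - 106680 = -178733 - 106680 = -285413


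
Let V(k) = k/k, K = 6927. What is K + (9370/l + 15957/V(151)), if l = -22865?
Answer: 104646658/4573 ≈ 22884.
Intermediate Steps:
V(k) = 1
K + (9370/l + 15957/V(151)) = 6927 + (9370/(-22865) + 15957/1) = 6927 + (9370*(-1/22865) + 15957*1) = 6927 + (-1874/4573 + 15957) = 6927 + 72969487/4573 = 104646658/4573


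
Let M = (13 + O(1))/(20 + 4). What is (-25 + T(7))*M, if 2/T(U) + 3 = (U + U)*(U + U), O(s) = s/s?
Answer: -33761/2316 ≈ -14.577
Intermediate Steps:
O(s) = 1
T(U) = 2/(-3 + 4*U²) (T(U) = 2/(-3 + (U + U)*(U + U)) = 2/(-3 + (2*U)*(2*U)) = 2/(-3 + 4*U²))
M = 7/12 (M = (13 + 1)/(20 + 4) = 14/24 = 14*(1/24) = 7/12 ≈ 0.58333)
(-25 + T(7))*M = (-25 + 2/(-3 + 4*7²))*(7/12) = (-25 + 2/(-3 + 4*49))*(7/12) = (-25 + 2/(-3 + 196))*(7/12) = (-25 + 2/193)*(7/12) = -4823/193*7/12 = -33761/2316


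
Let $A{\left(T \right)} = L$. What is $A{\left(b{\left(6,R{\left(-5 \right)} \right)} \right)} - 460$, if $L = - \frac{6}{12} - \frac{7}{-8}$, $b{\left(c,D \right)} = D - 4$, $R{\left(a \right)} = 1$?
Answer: $- \frac{3677}{8} \approx -459.63$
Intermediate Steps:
$b{\left(c,D \right)} = -4 + D$ ($b{\left(c,D \right)} = D - 4 = -4 + D$)
$L = \frac{3}{8}$ ($L = \left(-6\right) \frac{1}{12} - - \frac{7}{8} = - \frac{1}{2} + \frac{7}{8} = \frac{3}{8} \approx 0.375$)
$A{\left(T \right)} = \frac{3}{8}$
$A{\left(b{\left(6,R{\left(-5 \right)} \right)} \right)} - 460 = \frac{3}{8} - 460 = - \frac{3677}{8}$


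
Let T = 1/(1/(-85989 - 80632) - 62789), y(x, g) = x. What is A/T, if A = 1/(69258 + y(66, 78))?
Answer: -1743660995/1925139034 ≈ -0.90573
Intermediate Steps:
T = -166621/10461965970 (T = 1/(1/(-166621) - 62789) = 1/(-1/166621 - 62789) = 1/(-10461965970/166621) = -166621/10461965970 ≈ -1.5926e-5)
A = 1/69324 (A = 1/(69258 + 66) = 1/69324 ≈ 1.4425e-5)
A/T = 1/(69324*(-166621/10461965970)) = (1/69324)*(-10461965970/166621) = -1743660995/1925139034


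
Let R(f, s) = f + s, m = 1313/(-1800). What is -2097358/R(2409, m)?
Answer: -3775244400/4334887 ≈ -870.90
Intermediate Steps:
m = -1313/1800 (m = 1313*(-1/1800) = -1313/1800 ≈ -0.72944)
-2097358/R(2409, m) = -2097358/(2409 - 1313/1800) = -2097358/4334887/1800 = -2097358*1800/4334887 = -3775244400/4334887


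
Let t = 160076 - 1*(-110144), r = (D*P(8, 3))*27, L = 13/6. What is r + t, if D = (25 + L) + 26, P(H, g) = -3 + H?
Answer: 554795/2 ≈ 2.7740e+5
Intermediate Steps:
L = 13/6 (L = 13*(⅙) = 13/6 ≈ 2.1667)
D = 319/6 (D = (25 + 13/6) + 26 = 163/6 + 26 = 319/6 ≈ 53.167)
r = 14355/2 (r = (319*(-3 + 8)/6)*27 = ((319/6)*5)*27 = (1595/6)*27 = 14355/2 ≈ 7177.5)
t = 270220 (t = 160076 + 110144 = 270220)
r + t = 14355/2 + 270220 = 554795/2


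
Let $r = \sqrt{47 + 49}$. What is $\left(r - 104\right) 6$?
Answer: $-624 + 24 \sqrt{6} \approx -565.21$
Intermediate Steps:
$r = 4 \sqrt{6}$ ($r = \sqrt{96} = 4 \sqrt{6} \approx 9.798$)
$\left(r - 104\right) 6 = \left(4 \sqrt{6} - 104\right) 6 = \left(-104 + 4 \sqrt{6}\right) 6 = -624 + 24 \sqrt{6}$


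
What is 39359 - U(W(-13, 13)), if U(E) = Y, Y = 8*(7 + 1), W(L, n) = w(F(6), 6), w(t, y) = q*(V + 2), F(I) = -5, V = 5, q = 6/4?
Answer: 39295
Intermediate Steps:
q = 3/2 (q = 6*(¼) = 3/2 ≈ 1.5000)
w(t, y) = 21/2 (w(t, y) = 3*(5 + 2)/2 = (3/2)*7 = 21/2)
W(L, n) = 21/2
Y = 64 (Y = 8*8 = 64)
U(E) = 64
39359 - U(W(-13, 13)) = 39359 - 1*64 = 39359 - 64 = 39295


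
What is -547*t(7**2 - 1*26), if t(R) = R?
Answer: -12581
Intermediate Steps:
-547*t(7**2 - 1*26) = -547*(7**2 - 1*26) = -547*(49 - 26) = -547*23 = -12581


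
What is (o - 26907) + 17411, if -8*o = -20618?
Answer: -27675/4 ≈ -6918.8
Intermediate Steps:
o = 10309/4 (o = -1/8*(-20618) = 10309/4 ≈ 2577.3)
(o - 26907) + 17411 = (10309/4 - 26907) + 17411 = -97319/4 + 17411 = -27675/4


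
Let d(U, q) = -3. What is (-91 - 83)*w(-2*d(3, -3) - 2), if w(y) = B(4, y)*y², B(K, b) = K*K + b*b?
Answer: -89088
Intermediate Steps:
B(K, b) = K² + b²
w(y) = y²*(16 + y²) (w(y) = (4² + y²)*y² = (16 + y²)*y² = y²*(16 + y²))
(-91 - 83)*w(-2*d(3, -3) - 2) = (-91 - 83)*((-2*(-3) - 2)²*(16 + (-2*(-3) - 2)²)) = -174*(6 - 2)²*(16 + (6 - 2)²) = -174*4²*(16 + 4²) = -2784*(16 + 16) = -2784*32 = -174*512 = -89088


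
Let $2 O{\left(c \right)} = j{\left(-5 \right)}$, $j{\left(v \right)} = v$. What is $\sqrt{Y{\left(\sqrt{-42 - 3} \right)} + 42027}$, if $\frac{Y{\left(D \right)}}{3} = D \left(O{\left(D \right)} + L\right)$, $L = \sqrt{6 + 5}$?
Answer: $\frac{\sqrt{6} \sqrt{28018 - 3 i \sqrt{5} \left(5 - 2 \sqrt{11}\right)}}{2} \approx 205.0 + 0.040083 i$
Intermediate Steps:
$L = \sqrt{11} \approx 3.3166$
$O{\left(c \right)} = - \frac{5}{2}$ ($O{\left(c \right)} = \frac{1}{2} \left(-5\right) = - \frac{5}{2}$)
$Y{\left(D \right)} = 3 D \left(- \frac{5}{2} + \sqrt{11}\right)$
$\sqrt{Y{\left(\sqrt{-42 - 3} \right)} + 42027} = \sqrt{\frac{3 \sqrt{-42 - 3} \left(-5 + 2 \sqrt{11}\right)}{2} + 42027} = \sqrt{\frac{3 \sqrt{-45} \left(-5 + 2 \sqrt{11}\right)}{2} + 42027} = \sqrt{\frac{3 \cdot 3 i \sqrt{5} \left(-5 + 2 \sqrt{11}\right)}{2} + 42027} = \sqrt{\frac{9 i \sqrt{5} \left(-5 + 2 \sqrt{11}\right)}{2} + 42027} = \sqrt{42027 + \frac{9 i \sqrt{5} \left(-5 + 2 \sqrt{11}\right)}{2}}$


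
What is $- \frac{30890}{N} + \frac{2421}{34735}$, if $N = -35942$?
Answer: $\frac{579989866}{624222685} \approx 0.92914$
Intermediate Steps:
$- \frac{30890}{N} + \frac{2421}{34735} = - \frac{30890}{-35942} + \frac{2421}{34735} = \left(-30890\right) \left(- \frac{1}{35942}\right) + 2421 \cdot \frac{1}{34735} = \frac{15445}{17971} + \frac{2421}{34735} = \frac{579989866}{624222685}$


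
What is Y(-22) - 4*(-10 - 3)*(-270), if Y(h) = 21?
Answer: -14019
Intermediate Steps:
Y(-22) - 4*(-10 - 3)*(-270) = 21 - 4*(-10 - 3)*(-270) = 21 - 4*(-13)*(-270) = 21 + 52*(-270) = 21 - 14040 = -14019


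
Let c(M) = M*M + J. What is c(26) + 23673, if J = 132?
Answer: 24481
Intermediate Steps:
c(M) = 132 + M**2 (c(M) = M*M + 132 = M**2 + 132 = 132 + M**2)
c(26) + 23673 = (132 + 26**2) + 23673 = (132 + 676) + 23673 = 808 + 23673 = 24481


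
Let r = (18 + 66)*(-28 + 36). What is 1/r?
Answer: 1/672 ≈ 0.0014881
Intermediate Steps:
r = 672 (r = 84*8 = 672)
1/r = 1/672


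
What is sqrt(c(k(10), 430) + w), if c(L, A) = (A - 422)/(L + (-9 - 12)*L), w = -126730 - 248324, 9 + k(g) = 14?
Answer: 4*I*sqrt(586022)/5 ≈ 612.42*I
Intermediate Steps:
k(g) = 5 (k(g) = -9 + 14 = 5)
w = -375054
c(L, A) = -(-422 + A)/(20*L) (c(L, A) = (-422 + A)/(L - 21*L) = (-422 + A)/((-20*L)) = (-422 + A)*(-1/(20*L)) = -(-422 + A)/(20*L))
sqrt(c(k(10), 430) + w) = sqrt((1/20)*(422 - 1*430)/5 - 375054) = sqrt((1/20)*(1/5)*(422 - 430) - 375054) = sqrt((1/20)*(1/5)*(-8) - 375054) = sqrt(-2/25 - 375054) = sqrt(-9376352/25) = 4*I*sqrt(586022)/5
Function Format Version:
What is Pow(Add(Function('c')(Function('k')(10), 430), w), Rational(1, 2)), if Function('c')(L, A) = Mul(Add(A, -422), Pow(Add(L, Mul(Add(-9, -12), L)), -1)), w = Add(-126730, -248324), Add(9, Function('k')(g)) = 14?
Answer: Mul(Rational(4, 5), I, Pow(586022, Rational(1, 2))) ≈ Mul(612.42, I)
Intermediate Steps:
Function('k')(g) = 5 (Function('k')(g) = Add(-9, 14) = 5)
w = -375054
Function('c')(L, A) = Mul(Rational(-1, 20), Pow(L, -1), Add(-422, A)) (Function('c')(L, A) = Mul(Add(-422, A), Pow(Add(L, Mul(-21, L)), -1)) = Mul(Add(-422, A), Pow(Mul(-20, L), -1)) = Mul(Add(-422, A), Mul(Rational(-1, 20), Pow(L, -1))) = Mul(Rational(-1, 20), Pow(L, -1), Add(-422, A)))
Pow(Add(Function('c')(Function('k')(10), 430), w), Rational(1, 2)) = Pow(Add(Mul(Rational(1, 20), Pow(5, -1), Add(422, Mul(-1, 430))), -375054), Rational(1, 2)) = Pow(Add(Mul(Rational(1, 20), Rational(1, 5), Add(422, -430)), -375054), Rational(1, 2)) = Pow(Add(Mul(Rational(1, 20), Rational(1, 5), -8), -375054), Rational(1, 2)) = Pow(Add(Rational(-2, 25), -375054), Rational(1, 2)) = Pow(Rational(-9376352, 25), Rational(1, 2)) = Mul(Rational(4, 5), I, Pow(586022, Rational(1, 2)))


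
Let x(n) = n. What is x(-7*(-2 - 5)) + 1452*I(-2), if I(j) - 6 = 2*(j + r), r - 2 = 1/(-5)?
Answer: 40901/5 ≈ 8180.2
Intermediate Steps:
r = 9/5 (r = 2 + 1/(-5) = 2 + 1*(-1/5) = 2 - 1/5 = 9/5 ≈ 1.8000)
I(j) = 48/5 + 2*j (I(j) = 6 + 2*(j + 9/5) = 6 + 2*(9/5 + j) = 6 + (18/5 + 2*j) = 48/5 + 2*j)
x(-7*(-2 - 5)) + 1452*I(-2) = -7*(-2 - 5) + 1452*(48/5 + 2*(-2)) = -7*(-7) + 1452*(48/5 - 4) = 49 + 1452*(28/5) = 49 + 40656/5 = 40901/5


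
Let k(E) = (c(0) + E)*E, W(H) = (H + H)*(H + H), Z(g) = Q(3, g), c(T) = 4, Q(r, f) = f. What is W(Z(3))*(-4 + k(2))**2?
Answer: 2304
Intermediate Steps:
Z(g) = g
W(H) = 4*H**2 (W(H) = (2*H)*(2*H) = 4*H**2)
k(E) = E*(4 + E) (k(E) = (4 + E)*E = E*(4 + E))
W(Z(3))*(-4 + k(2))**2 = (4*3**2)*(-4 + 2*(4 + 2))**2 = (4*9)*(-4 + 2*6)**2 = 36*(-4 + 12)**2 = 36*8**2 = 36*64 = 2304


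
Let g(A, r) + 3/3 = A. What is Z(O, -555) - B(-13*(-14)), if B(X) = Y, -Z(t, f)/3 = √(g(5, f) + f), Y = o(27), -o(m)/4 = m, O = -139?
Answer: 108 - 3*I*√551 ≈ 108.0 - 70.42*I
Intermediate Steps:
o(m) = -4*m
g(A, r) = -1 + A
Y = -108 (Y = -4*27 = -108)
Z(t, f) = -3*√(4 + f) (Z(t, f) = -3*√((-1 + 5) + f) = -3*√(4 + f))
B(X) = -108
Z(O, -555) - B(-13*(-14)) = -3*√(4 - 555) - 1*(-108) = -3*I*√551 + 108 = 108 - 3*I*√551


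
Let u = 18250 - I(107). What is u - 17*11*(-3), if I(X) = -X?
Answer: 18918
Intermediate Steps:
u = 18357 (u = 18250 - (-1)*107 = 18250 - 1*(-107) = 18250 + 107 = 18357)
u - 17*11*(-3) = 18357 - 17*11*(-3) = 18357 - 187*(-3) = 18357 - 1*(-561) = 18357 + 561 = 18918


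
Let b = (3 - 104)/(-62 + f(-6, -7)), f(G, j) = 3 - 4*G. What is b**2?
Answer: 10201/1225 ≈ 8.3273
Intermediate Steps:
b = 101/35 (b = (3 - 104)/(-62 + (3 - 4*(-6))) = -101/(-62 + (3 + 24)) = -101/(-62 + 27) = -101/(-35) = -101*(-1/35) = 101/35 ≈ 2.8857)
b**2 = (101/35)**2 = 10201/1225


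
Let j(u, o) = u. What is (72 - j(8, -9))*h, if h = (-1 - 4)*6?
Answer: -1920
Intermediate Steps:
h = -30 (h = -5*6 = -30)
(72 - j(8, -9))*h = (72 - 1*8)*(-30) = (72 - 8)*(-30) = 64*(-30) = -1920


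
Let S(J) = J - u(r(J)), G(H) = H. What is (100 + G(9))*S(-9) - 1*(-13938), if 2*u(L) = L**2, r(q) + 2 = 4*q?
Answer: -65741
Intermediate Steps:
r(q) = -2 + 4*q
u(L) = L**2/2
S(J) = J - (-2 + 4*J)**2/2
(100 + G(9))*S(-9) - 1*(-13938) = (100 + 9)*(-9 - 2*(-1 + 2*(-9))**2) - 1*(-13938) = 109*(-9 - 2*(-1 - 18)**2) + 13938 = 109*(-9 - 2*(-19)**2) + 13938 = 109*(-9 - 2*361) + 13938 = 109*(-9 - 722) + 13938 = 109*(-731) + 13938 = -79679 + 13938 = -65741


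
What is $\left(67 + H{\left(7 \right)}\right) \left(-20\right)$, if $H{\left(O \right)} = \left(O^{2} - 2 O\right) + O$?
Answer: $-2180$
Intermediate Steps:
$H{\left(O \right)} = O^{2} - O$
$\left(67 + H{\left(7 \right)}\right) \left(-20\right) = \left(67 + 7 \left(-1 + 7\right)\right) \left(-20\right) = \left(67 + 7 \cdot 6\right) \left(-20\right) = \left(67 + 42\right) \left(-20\right) = 109 \left(-20\right) = -2180$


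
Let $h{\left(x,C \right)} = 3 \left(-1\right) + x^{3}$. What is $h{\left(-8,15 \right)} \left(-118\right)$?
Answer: $60770$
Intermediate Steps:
$h{\left(x,C \right)} = -3 + x^{3}$
$h{\left(-8,15 \right)} \left(-118\right) = \left(-3 + \left(-8\right)^{3}\right) \left(-118\right) = \left(-3 - 512\right) \left(-118\right) = \left(-515\right) \left(-118\right) = 60770$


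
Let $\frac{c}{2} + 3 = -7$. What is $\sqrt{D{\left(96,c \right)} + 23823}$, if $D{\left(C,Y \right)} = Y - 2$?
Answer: $\sqrt{23801} \approx 154.28$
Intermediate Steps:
$c = -20$ ($c = -6 + 2 \left(-7\right) = -6 - 14 = -20$)
$D{\left(C,Y \right)} = -2 + Y$ ($D{\left(C,Y \right)} = Y - 2 = -2 + Y$)
$\sqrt{D{\left(96,c \right)} + 23823} = \sqrt{\left(-2 - 20\right) + 23823} = \sqrt{-22 + 23823} = \sqrt{23801}$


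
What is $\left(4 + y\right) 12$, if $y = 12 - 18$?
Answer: $-24$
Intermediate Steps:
$y = -6$ ($y = 12 - 18 = -6$)
$\left(4 + y\right) 12 = \left(4 - 6\right) 12 = \left(-2\right) 12 = -24$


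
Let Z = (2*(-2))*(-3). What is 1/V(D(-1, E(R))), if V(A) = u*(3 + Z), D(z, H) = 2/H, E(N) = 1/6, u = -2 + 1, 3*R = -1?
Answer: -1/15 ≈ -0.066667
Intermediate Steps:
R = -⅓ (R = (⅓)*(-1) = -⅓ ≈ -0.33333)
Z = 12 (Z = -4*(-3) = 12)
u = -1
E(N) = ⅙
V(A) = -15 (V(A) = -(3 + 12) = -1*15 = -15)
1/V(D(-1, E(R))) = 1/(-15) = -1/15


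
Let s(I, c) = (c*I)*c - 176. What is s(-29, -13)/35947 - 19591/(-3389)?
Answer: 687031724/121824383 ≈ 5.6395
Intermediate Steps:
s(I, c) = -176 + I*c² (s(I, c) = (I*c)*c - 176 = I*c² - 176 = -176 + I*c²)
s(-29, -13)/35947 - 19591/(-3389) = (-176 - 29*(-13)²)/35947 - 19591/(-3389) = (-176 - 29*169)*(1/35947) - 19591*(-1/3389) = (-176 - 4901)*(1/35947) + 19591/3389 = -5077*1/35947 + 19591/3389 = -5077/35947 + 19591/3389 = 687031724/121824383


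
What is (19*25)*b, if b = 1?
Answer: 475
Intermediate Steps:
(19*25)*b = (19*25)*1 = 475*1 = 475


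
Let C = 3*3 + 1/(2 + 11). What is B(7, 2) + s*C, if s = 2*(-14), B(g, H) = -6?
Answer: -3382/13 ≈ -260.15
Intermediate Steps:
s = -28
C = 118/13 (C = 9 + 1/13 = 118/13 ≈ 9.0769)
B(7, 2) + s*C = -6 - 28*118/13 = -6 - 3304/13 = -3382/13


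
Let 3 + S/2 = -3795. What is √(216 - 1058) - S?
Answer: 7596 + I*√842 ≈ 7596.0 + 29.017*I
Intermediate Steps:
S = -7596 (S = -6 + 2*(-3795) = -6 - 7590 = -7596)
√(216 - 1058) - S = √(216 - 1058) - 1*(-7596) = √(-842) + 7596 = I*√842 + 7596 = 7596 + I*√842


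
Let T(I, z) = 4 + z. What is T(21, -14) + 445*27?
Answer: 12005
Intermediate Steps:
T(21, -14) + 445*27 = (4 - 14) + 445*27 = -10 + 12015 = 12005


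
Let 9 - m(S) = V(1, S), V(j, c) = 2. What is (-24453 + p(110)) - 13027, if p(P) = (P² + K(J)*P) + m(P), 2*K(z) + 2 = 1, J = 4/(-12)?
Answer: -25428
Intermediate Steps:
m(S) = 7 (m(S) = 9 - 1*2 = 9 - 2 = 7)
J = -⅓ (J = 4*(-1/12) = -⅓ ≈ -0.33333)
K(z) = -½ (K(z) = -1 + (½)*1 = -1 + ½ = -½)
p(P) = 7 + P² - P/2 (p(P) = (P² - P/2) + 7 = 7 + P² - P/2)
(-24453 + p(110)) - 13027 = (-24453 + (7 + 110² - ½*110)) - 13027 = (-24453 + (7 + 12100 - 55)) - 13027 = (-24453 + 12052) - 13027 = -12401 - 13027 = -25428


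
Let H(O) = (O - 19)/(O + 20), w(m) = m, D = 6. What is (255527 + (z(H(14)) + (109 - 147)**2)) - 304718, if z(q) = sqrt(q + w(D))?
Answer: -47747 + sqrt(6766)/34 ≈ -47745.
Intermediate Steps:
H(O) = (-19 + O)/(20 + O)
z(q) = sqrt(6 + q) (z(q) = sqrt(q + 6) = sqrt(6 + q))
(255527 + (z(H(14)) + (109 - 147)**2)) - 304718 = (255527 + (sqrt(6 + (-19 + 14)/(20 + 14)) + (109 - 147)**2)) - 304718 = (255527 + (sqrt(6 - 5/34) + (-38)**2)) - 304718 = (255527 + (sqrt(6 + (1/34)*(-5)) + 1444)) - 304718 = (255527 + (sqrt(6 - 5/34) + 1444)) - 304718 = (255527 + (sqrt(199/34) + 1444)) - 304718 = (255527 + (sqrt(6766)/34 + 1444)) - 304718 = (255527 + (1444 + sqrt(6766)/34)) - 304718 = (256971 + sqrt(6766)/34) - 304718 = -47747 + sqrt(6766)/34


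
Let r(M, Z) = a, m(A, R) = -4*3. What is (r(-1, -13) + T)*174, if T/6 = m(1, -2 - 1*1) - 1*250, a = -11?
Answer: -275442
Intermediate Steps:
m(A, R) = -12
r(M, Z) = -11
T = -1572 (T = 6*(-12 - 1*250) = 6*(-12 - 250) = 6*(-262) = -1572)
(r(-1, -13) + T)*174 = (-11 - 1572)*174 = -1583*174 = -275442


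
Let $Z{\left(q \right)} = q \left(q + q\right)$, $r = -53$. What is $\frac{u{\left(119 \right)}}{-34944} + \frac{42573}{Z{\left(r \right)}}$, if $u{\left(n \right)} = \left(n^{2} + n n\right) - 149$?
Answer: $\frac{221565833}{32719232} \approx 6.7717$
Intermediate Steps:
$u{\left(n \right)} = -149 + 2 n^{2}$ ($u{\left(n \right)} = \left(n^{2} + n^{2}\right) - 149 = 2 n^{2} - 149 = -149 + 2 n^{2}$)
$Z{\left(q \right)} = 2 q^{2}$ ($Z{\left(q \right)} = q 2 q = 2 q^{2}$)
$\frac{u{\left(119 \right)}}{-34944} + \frac{42573}{Z{\left(r \right)}} = \frac{-149 + 2 \cdot 119^{2}}{-34944} + \frac{42573}{2 \left(-53\right)^{2}} = \left(-149 + 2 \cdot 14161\right) \left(- \frac{1}{34944}\right) + \frac{42573}{2 \cdot 2809} = \left(-149 + 28322\right) \left(- \frac{1}{34944}\right) + \frac{42573}{5618} = 28173 \left(- \frac{1}{34944}\right) + 42573 \cdot \frac{1}{5618} = - \frac{9391}{11648} + \frac{42573}{5618} = \frac{221565833}{32719232}$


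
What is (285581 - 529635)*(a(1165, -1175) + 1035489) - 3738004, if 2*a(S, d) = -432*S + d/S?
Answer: -44574088014705/233 ≈ -1.9131e+11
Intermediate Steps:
a(S, d) = -216*S + d/(2*S) (a(S, d) = (-432*S + d/S)/2 = -216*S + d/(2*S))
(285581 - 529635)*(a(1165, -1175) + 1035489) - 3738004 = (285581 - 529635)*((-216*1165 + (½)*(-1175)/1165) + 1035489) - 3738004 = -244054*((-251640 + (½)*(-1175)*(1/1165)) + 1035489) - 3738004 = -244054*((-251640 - 235/466) + 1035489) - 3738004 = -244054*(-117264475/466 + 1035489) - 3738004 = -244054*365273399/466 - 3738004 = -44573217059773/233 - 3738004 = -44574088014705/233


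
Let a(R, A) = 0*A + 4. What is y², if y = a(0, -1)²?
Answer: 256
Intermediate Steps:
a(R, A) = 4 (a(R, A) = 0 + 4 = 4)
y = 16 (y = 4² = 16)
y² = 16² = 256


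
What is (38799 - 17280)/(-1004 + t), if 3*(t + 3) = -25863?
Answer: -21519/9628 ≈ -2.2350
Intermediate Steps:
t = -8624 (t = -3 + (1/3)*(-25863) = -3 - 8621 = -8624)
(38799 - 17280)/(-1004 + t) = (38799 - 17280)/(-1004 - 8624) = 21519/(-9628) = 21519*(-1/9628) = -21519/9628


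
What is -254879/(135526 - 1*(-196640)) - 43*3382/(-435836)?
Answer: -7847483891/18096237597 ≈ -0.43365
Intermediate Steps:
-254879/(135526 - 1*(-196640)) - 43*3382/(-435836) = -254879/(135526 + 196640) - 145426*(-1/435836) = -254879/332166 + 72713/217918 = -7847483891/18096237597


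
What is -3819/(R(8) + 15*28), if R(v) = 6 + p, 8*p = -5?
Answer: -30552/3403 ≈ -8.9780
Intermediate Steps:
p = -5/8 (p = (1/8)*(-5) = -5/8 ≈ -0.62500)
R(v) = 43/8 (R(v) = 6 - 5/8 = 43/8)
-3819/(R(8) + 15*28) = -3819/(43/8 + 15*28) = -3819/(43/8 + 420) = -3819/3403/8 = -3819*8/3403 = -30552/3403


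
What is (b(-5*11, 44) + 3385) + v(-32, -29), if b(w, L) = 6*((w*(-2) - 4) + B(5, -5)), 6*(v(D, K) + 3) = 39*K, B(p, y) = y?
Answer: 7599/2 ≈ 3799.5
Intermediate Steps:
v(D, K) = -3 + 13*K/2 (v(D, K) = -3 + (39*K)/6 = -3 + 13*K/2)
b(w, L) = -54 - 12*w (b(w, L) = 6*((w*(-2) - 4) - 5) = 6*((-2*w - 4) - 5) = 6*((-4 - 2*w) - 5) = 6*(-9 - 2*w) = -54 - 12*w)
(b(-5*11, 44) + 3385) + v(-32, -29) = ((-54 - (-60)*11) + 3385) + (-3 + (13/2)*(-29)) = ((-54 - 12*(-55)) + 3385) + (-3 - 377/2) = ((-54 + 660) + 3385) - 383/2 = (606 + 3385) - 383/2 = 3991 - 383/2 = 7599/2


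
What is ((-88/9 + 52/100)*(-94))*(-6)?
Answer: -391604/75 ≈ -5221.4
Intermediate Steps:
((-88/9 + 52/100)*(-94))*(-6) = ((-88*1/9 + 52*(1/100))*(-94))*(-6) = ((-88/9 + 13/25)*(-94))*(-6) = -2083/225*(-94)*(-6) = (195802/225)*(-6) = -391604/75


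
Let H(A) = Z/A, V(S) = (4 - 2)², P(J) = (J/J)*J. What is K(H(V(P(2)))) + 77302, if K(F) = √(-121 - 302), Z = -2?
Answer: 77302 + 3*I*√47 ≈ 77302.0 + 20.567*I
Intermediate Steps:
P(J) = J (P(J) = 1*J = J)
V(S) = 4 (V(S) = 2² = 4)
H(A) = -2/A
K(F) = 3*I*√47 (K(F) = √(-423) = 3*I*√47)
K(H(V(P(2)))) + 77302 = 3*I*√47 + 77302 = 77302 + 3*I*√47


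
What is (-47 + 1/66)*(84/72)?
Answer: -21707/396 ≈ -54.816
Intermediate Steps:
(-47 + 1/66)*(84/72) = (-47 + 1/66)*(84*(1/72)) = -3101/66*7/6 = -21707/396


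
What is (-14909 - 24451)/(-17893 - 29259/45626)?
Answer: 1795839360/816415277 ≈ 2.1997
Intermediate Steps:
(-14909 - 24451)/(-17893 - 29259/45626) = -39360/(-17893 - 29259*1/45626) = -39360/(-17893 - 29259/45626) = -39360/(-816415277/45626) = -39360*(-45626/816415277) = 1795839360/816415277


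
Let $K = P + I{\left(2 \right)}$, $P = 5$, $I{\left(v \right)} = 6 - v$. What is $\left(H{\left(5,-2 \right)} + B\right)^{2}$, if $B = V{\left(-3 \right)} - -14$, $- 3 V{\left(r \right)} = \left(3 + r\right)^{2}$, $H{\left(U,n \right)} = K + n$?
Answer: $441$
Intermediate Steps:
$K = 9$ ($K = 5 + \left(6 - 2\right) = 5 + 4 = 9$)
$H{\left(U,n \right)} = 9 + n$
$V{\left(r \right)} = - \frac{\left(3 + r\right)^{2}}{3}$
$B = 14$ ($B = - \frac{\left(3 - 3\right)^{2}}{3} - -14 = - \frac{0^{2}}{3} + 14 = \left(- \frac{1}{3}\right) 0 + 14 = 0 + 14 = 14$)
$\left(H{\left(5,-2 \right)} + B\right)^{2} = \left(\left(9 - 2\right) + 14\right)^{2} = \left(7 + 14\right)^{2} = 21^{2} = 441$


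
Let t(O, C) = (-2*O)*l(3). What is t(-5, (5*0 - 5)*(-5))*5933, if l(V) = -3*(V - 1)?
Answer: -355980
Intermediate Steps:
l(V) = 3 - 3*V (l(V) = -3*(-1 + V) = 3 - 3*V)
t(O, C) = 12*O (t(O, C) = (-2*O)*(3 - 3*3) = (-2*O)*(3 - 9) = -2*O*(-6) = 12*O)
t(-5, (5*0 - 5)*(-5))*5933 = (12*(-5))*5933 = -60*5933 = -355980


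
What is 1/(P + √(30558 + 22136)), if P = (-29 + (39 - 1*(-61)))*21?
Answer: 1491/2170387 - √52694/2170387 ≈ 0.00058121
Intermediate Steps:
P = 1491 (P = (-29 + (39 + 61))*21 = (-29 + 100)*21 = 71*21 = 1491)
1/(P + √(30558 + 22136)) = 1/(1491 + √(30558 + 22136)) = 1/(1491 + √52694)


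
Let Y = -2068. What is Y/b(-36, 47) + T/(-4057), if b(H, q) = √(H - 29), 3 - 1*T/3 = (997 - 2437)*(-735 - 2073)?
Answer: 12130551/4057 + 2068*I*√65/65 ≈ 2990.0 + 256.5*I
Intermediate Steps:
T = -12130551 (T = 9 - 3*(997 - 2437)*(-735 - 2073) = 9 - (-4320)*(-2808) = 9 - 3*4043520 = 9 - 12130560 = -12130551)
b(H, q) = √(-29 + H)
Y/b(-36, 47) + T/(-4057) = -2068/√(-29 - 36) - 12130551/(-4057) = -2068*(-I*√65/65) - 12130551*(-1/4057) = -2068*(-I*√65/65) + 12130551/4057 = -(-2068)*I*√65/65 + 12130551/4057 = 2068*I*√65/65 + 12130551/4057 = 12130551/4057 + 2068*I*√65/65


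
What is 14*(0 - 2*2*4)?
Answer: -224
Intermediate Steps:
14*(0 - 2*2*4) = 14*(0 - 4*4) = 14*(0 - 16) = 14*(-16) = -224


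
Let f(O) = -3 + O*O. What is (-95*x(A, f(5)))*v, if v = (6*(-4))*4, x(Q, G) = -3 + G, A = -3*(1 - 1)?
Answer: 173280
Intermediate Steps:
f(O) = -3 + O**2
A = 0 (A = -3*0 = 0)
v = -96 (v = -24*4 = -96)
(-95*x(A, f(5)))*v = -95*(-3 + (-3 + 5**2))*(-96) = -95*(-3 + (-3 + 25))*(-96) = -95*(-3 + 22)*(-96) = -95*19*(-96) = -1805*(-96) = 173280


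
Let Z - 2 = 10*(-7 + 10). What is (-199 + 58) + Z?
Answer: -109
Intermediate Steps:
Z = 32 (Z = 2 + 10*(-7 + 10) = 2 + 10*3 = 2 + 30 = 32)
(-199 + 58) + Z = (-199 + 58) + 32 = -141 + 32 = -109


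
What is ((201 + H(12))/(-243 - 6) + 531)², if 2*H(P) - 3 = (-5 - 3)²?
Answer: 69679632961/248004 ≈ 2.8096e+5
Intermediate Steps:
H(P) = 67/2 (H(P) = 3/2 + (-5 - 3)²/2 = 3/2 + (½)*(-8)² = 3/2 + (½)*64 = 3/2 + 32 = 67/2)
((201 + H(12))/(-243 - 6) + 531)² = ((201 + 67/2)/(-243 - 6) + 531)² = ((469/2)/(-249) + 531)² = ((469/2)*(-1/249) + 531)² = (-469/498 + 531)² = (263969/498)² = 69679632961/248004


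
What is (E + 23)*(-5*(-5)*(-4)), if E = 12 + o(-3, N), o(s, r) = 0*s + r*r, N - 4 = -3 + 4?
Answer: -6000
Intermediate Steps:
N = 5 (N = 4 + (-3 + 4) = 4 + 1 = 5)
o(s, r) = r² (o(s, r) = 0 + r² = r²)
E = 37 (E = 12 + 5² = 12 + 25 = 37)
(E + 23)*(-5*(-5)*(-4)) = (37 + 23)*(-5*(-5)*(-4)) = 60*(25*(-4)) = 60*(-100) = -6000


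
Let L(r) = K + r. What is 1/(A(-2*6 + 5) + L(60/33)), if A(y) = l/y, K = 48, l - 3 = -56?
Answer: 77/4419 ≈ 0.017425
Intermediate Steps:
l = -53 (l = 3 - 56 = -53)
A(y) = -53/y
L(r) = 48 + r
1/(A(-2*6 + 5) + L(60/33)) = 1/(-53/(-2*6 + 5) + (48 + 60/33)) = 1/(-53/(-12 + 5) + (48 + 60*(1/33))) = 1/(-53/(-7) + (48 + 20/11)) = 1/(-53*(-⅐) + 548/11) = 1/(53/7 + 548/11) = 1/(4419/77) = 77/4419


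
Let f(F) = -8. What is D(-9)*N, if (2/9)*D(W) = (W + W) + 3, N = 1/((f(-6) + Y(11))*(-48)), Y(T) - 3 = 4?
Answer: -45/32 ≈ -1.4063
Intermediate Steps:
Y(T) = 7 (Y(T) = 3 + 4 = 7)
N = 1/48 (N = 1/((-8 + 7)*(-48)) = -1/48/(-1) = -1*(-1/48) = 1/48 ≈ 0.020833)
D(W) = 27/2 + 9*W (D(W) = 9*((W + W) + 3)/2 = 9*(2*W + 3)/2 = 9*(3 + 2*W)/2 = 27/2 + 9*W)
D(-9)*N = (27/2 + 9*(-9))*(1/48) = (27/2 - 81)*(1/48) = -135/2*1/48 = -45/32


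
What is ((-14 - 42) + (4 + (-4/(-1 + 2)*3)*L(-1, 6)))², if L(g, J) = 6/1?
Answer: 15376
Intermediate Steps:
L(g, J) = 6 (L(g, J) = 6*1 = 6)
((-14 - 42) + (4 + (-4/(-1 + 2)*3)*L(-1, 6)))² = ((-14 - 42) + (4 + (-4/(-1 + 2)*3)*6))² = (-56 + (4 + (-4/1*3)*6))² = (-56 + (4 + (-4*1*3)*6))² = (-56 + (4 - 4*3*6))² = (-56 + (4 - 12*6))² = (-56 + (4 - 72))² = (-56 - 68)² = (-124)² = 15376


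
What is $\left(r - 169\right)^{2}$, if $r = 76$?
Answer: $8649$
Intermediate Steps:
$\left(r - 169\right)^{2} = \left(76 - 169\right)^{2} = \left(-93\right)^{2} = 8649$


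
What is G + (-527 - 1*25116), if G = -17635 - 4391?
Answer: -47669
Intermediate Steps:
G = -22026
G + (-527 - 1*25116) = -22026 + (-527 - 1*25116) = -22026 + (-527 - 25116) = -22026 - 25643 = -47669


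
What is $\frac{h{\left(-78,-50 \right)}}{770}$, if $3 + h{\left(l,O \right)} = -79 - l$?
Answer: $- \frac{2}{385} \approx -0.0051948$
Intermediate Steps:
$h{\left(l,O \right)} = -82 - l$ ($h{\left(l,O \right)} = -3 - \left(79 + l\right) = -82 - l$)
$\frac{h{\left(-78,-50 \right)}}{770} = \frac{-82 - -78}{770} = \left(-82 + 78\right) \frac{1}{770} = \left(-4\right) \frac{1}{770} = - \frac{2}{385}$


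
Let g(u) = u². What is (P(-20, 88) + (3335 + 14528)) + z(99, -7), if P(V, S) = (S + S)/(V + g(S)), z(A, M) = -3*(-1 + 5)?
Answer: 34470325/1931 ≈ 17851.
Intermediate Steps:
z(A, M) = -12 (z(A, M) = -3*4 = -12)
P(V, S) = 2*S/(V + S²) (P(V, S) = (S + S)/(V + S²) = (2*S)/(V + S²) = 2*S/(V + S²))
(P(-20, 88) + (3335 + 14528)) + z(99, -7) = (2*88/(-20 + 88²) + (3335 + 14528)) - 12 = (2*88/(-20 + 7744) + 17863) - 12 = (2*88/7724 + 17863) - 12 = (2*88*(1/7724) + 17863) - 12 = (44/1931 + 17863) - 12 = 34493497/1931 - 12 = 34470325/1931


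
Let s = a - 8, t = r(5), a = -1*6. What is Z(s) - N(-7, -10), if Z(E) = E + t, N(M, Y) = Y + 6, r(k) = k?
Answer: -5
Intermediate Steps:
a = -6
N(M, Y) = 6 + Y
t = 5
s = -14 (s = -6 - 8 = -14)
Z(E) = 5 + E (Z(E) = E + 5 = 5 + E)
Z(s) - N(-7, -10) = (5 - 14) - (6 - 10) = -9 - 1*(-4) = -9 + 4 = -5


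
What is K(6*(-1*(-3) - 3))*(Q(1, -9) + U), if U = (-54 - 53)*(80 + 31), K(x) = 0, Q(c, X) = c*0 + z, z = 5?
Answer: 0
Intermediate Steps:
Q(c, X) = 5 (Q(c, X) = c*0 + 5 = 0 + 5 = 5)
U = -11877 (U = -107*111 = -11877)
K(6*(-1*(-3) - 3))*(Q(1, -9) + U) = 0*(5 - 11877) = 0*(-11872) = 0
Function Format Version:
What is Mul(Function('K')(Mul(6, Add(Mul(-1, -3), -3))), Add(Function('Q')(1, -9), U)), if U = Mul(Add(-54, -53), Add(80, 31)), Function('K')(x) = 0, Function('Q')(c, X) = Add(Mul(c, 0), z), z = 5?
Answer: 0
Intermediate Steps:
Function('Q')(c, X) = 5 (Function('Q')(c, X) = Add(Mul(c, 0), 5) = Add(0, 5) = 5)
U = -11877 (U = Mul(-107, 111) = -11877)
Mul(Function('K')(Mul(6, Add(Mul(-1, -3), -3))), Add(Function('Q')(1, -9), U)) = Mul(0, Add(5, -11877)) = Mul(0, -11872) = 0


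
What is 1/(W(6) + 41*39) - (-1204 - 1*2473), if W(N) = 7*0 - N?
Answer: 5857462/1593 ≈ 3677.0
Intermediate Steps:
W(N) = -N (W(N) = 0 - N = -N)
1/(W(6) + 41*39) - (-1204 - 1*2473) = 1/(-1*6 + 41*39) - (-1204 - 1*2473) = 1/(-6 + 1599) - (-1204 - 2473) = 1/1593 - 1*(-3677) = 1/1593 + 3677 = 5857462/1593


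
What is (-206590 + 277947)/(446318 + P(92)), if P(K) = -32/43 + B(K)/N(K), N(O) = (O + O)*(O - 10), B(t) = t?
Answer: 503209564/3147429331 ≈ 0.15988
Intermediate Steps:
N(O) = 2*O*(-10 + O) (N(O) = (2*O)*(-10 + O) = 2*O*(-10 + O))
P(K) = -32/43 + 1/(2*(-10 + K)) (P(K) = -32/43 + K/((2*K*(-10 + K))) = -32*1/43 + K*(1/(2*K*(-10 + K))) = -32/43 + 1/(2*(-10 + K)))
(-206590 + 277947)/(446318 + P(92)) = (-206590 + 277947)/(446318 + (683 - 64*92)/(86*(-10 + 92))) = 71357/(446318 + (1/86)*(683 - 5888)/82) = 71357/(446318 + (1/86)*(1/82)*(-5205)) = 71357/(446318 - 5205/7052) = 71357/(3147429331/7052) = 71357*(7052/3147429331) = 503209564/3147429331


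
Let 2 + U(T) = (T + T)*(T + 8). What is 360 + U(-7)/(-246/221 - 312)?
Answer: 12457408/34599 ≈ 360.05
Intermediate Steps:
U(T) = -2 + 2*T*(8 + T) (U(T) = -2 + (T + T)*(T + 8) = -2 + (2*T)*(8 + T) = -2 + 2*T*(8 + T))
360 + U(-7)/(-246/221 - 312) = 360 + (-2 + 2*(-7)² + 16*(-7))/(-246/221 - 312) = 360 + (-2 + 2*49 - 112)/(-246*1/221 - 312) = 360 + (-2 + 98 - 112)/(-246/221 - 312) = 360 - 16/(-69198/221) = 360 - 221/69198*(-16) = 360 + 1768/34599 = 12457408/34599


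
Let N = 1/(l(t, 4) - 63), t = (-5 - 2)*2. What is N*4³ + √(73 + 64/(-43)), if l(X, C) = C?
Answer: -64/59 + 5*√5289/43 ≈ 7.3717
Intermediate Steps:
t = -14 (t = -7*2 = -14)
N = -1/59 (N = 1/(4 - 63) = 1/(-59) = -1/59 ≈ -0.016949)
N*4³ + √(73 + 64/(-43)) = -1/59*4³ + √(73 + 64/(-43)) = -1/59*64 + √(73 + 64*(-1/43)) = -64/59 + √(73 - 64/43) = -64/59 + √(3075/43) = -64/59 + 5*√5289/43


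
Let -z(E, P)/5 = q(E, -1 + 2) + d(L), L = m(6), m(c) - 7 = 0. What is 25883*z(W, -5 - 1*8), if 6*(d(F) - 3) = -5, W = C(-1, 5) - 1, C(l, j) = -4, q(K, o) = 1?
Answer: -2458885/6 ≈ -4.0981e+5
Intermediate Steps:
m(c) = 7 (m(c) = 7 + 0 = 7)
W = -5 (W = -4 - 1 = -5)
L = 7
d(F) = 13/6 (d(F) = 3 + (⅙)*(-5) = 3 - ⅚ = 13/6)
z(E, P) = -95/6 (z(E, P) = -5*(1 + 13/6) = -5*19/6 = -95/6)
25883*z(W, -5 - 1*8) = 25883*(-95/6) = -2458885/6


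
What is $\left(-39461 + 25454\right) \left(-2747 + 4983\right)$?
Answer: $-31319652$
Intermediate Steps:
$\left(-39461 + 25454\right) \left(-2747 + 4983\right) = \left(-14007\right) 2236 = -31319652$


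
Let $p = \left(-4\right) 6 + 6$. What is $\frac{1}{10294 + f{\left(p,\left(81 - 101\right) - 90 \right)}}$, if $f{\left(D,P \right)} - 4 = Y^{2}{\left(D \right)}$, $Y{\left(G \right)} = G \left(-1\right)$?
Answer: $\frac{1}{10622} \approx 9.4144 \cdot 10^{-5}$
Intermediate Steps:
$Y{\left(G \right)} = - G$
$p = -18$ ($p = -24 + 6 = -18$)
$f{\left(D,P \right)} = 4 + D^{2}$ ($f{\left(D,P \right)} = 4 + \left(- D\right)^{2} = 4 + D^{2}$)
$\frac{1}{10294 + f{\left(p,\left(81 - 101\right) - 90 \right)}} = \frac{1}{10294 + \left(4 + \left(-18\right)^{2}\right)} = \frac{1}{10294 + \left(4 + 324\right)} = \frac{1}{10294 + 328} = \frac{1}{10622}$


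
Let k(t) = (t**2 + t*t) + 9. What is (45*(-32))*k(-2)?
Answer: -24480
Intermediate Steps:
k(t) = 9 + 2*t**2 (k(t) = (t**2 + t**2) + 9 = 2*t**2 + 9 = 9 + 2*t**2)
(45*(-32))*k(-2) = (45*(-32))*(9 + 2*(-2)**2) = -1440*(9 + 2*4) = -1440*(9 + 8) = -1440*17 = -24480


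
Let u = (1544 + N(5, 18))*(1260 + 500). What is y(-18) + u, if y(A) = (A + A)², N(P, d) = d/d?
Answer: 2720496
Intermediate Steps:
N(P, d) = 1
u = 2719200 (u = (1544 + 1)*(1260 + 500) = 1545*1760 = 2719200)
y(A) = 4*A² (y(A) = (2*A)² = 4*A²)
y(-18) + u = 4*(-18)² + 2719200 = 4*324 + 2719200 = 1296 + 2719200 = 2720496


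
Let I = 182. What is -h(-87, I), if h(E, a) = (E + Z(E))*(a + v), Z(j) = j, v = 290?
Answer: 82128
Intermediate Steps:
h(E, a) = 2*E*(290 + a) (h(E, a) = (E + E)*(a + 290) = (2*E)*(290 + a) = 2*E*(290 + a))
-h(-87, I) = -2*(-87)*(290 + 182) = -2*(-87)*472 = -1*(-82128) = 82128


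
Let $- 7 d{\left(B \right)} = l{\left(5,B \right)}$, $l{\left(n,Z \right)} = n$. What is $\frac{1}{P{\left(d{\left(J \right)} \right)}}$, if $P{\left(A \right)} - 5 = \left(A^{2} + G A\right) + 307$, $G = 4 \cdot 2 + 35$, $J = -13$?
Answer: $\frac{49}{13808} \approx 0.0035487$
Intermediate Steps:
$G = 43$ ($G = 8 + 35 = 43$)
$d{\left(B \right)} = - \frac{5}{7}$ ($d{\left(B \right)} = \left(- \frac{1}{7}\right) 5 = - \frac{5}{7}$)
$P{\left(A \right)} = 312 + A^{2} + 43 A$ ($P{\left(A \right)} = 5 + \left(\left(A^{2} + 43 A\right) + 307\right) = 5 + \left(307 + A^{2} + 43 A\right) = 312 + A^{2} + 43 A$)
$\frac{1}{P{\left(d{\left(J \right)} \right)}} = \frac{1}{312 + \left(- \frac{5}{7}\right)^{2} + 43 \left(- \frac{5}{7}\right)} = \frac{1}{312 + \frac{25}{49} - \frac{215}{7}} = \frac{1}{\frac{13808}{49}} = \frac{49}{13808}$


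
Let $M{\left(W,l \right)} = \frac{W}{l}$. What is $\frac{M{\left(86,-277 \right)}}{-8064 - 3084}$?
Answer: $\frac{43}{1543998} \approx 2.785 \cdot 10^{-5}$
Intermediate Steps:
$\frac{M{\left(86,-277 \right)}}{-8064 - 3084} = \frac{86 \frac{1}{-277}}{-8064 - 3084} = \frac{86 \left(- \frac{1}{277}\right)}{-8064 - 3084} = - \frac{86}{277 \left(-11148\right)} = \left(- \frac{86}{277}\right) \left(- \frac{1}{11148}\right) = \frac{43}{1543998}$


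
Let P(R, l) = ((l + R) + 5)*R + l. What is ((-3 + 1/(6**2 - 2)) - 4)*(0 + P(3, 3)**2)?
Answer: -153576/17 ≈ -9033.9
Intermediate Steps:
P(R, l) = l + R*(5 + R + l) (P(R, l) = ((R + l) + 5)*R + l = (5 + R + l)*R + l = R*(5 + R + l) + l = l + R*(5 + R + l))
((-3 + 1/(6**2 - 2)) - 4)*(0 + P(3, 3)**2) = ((-3 + 1/(6**2 - 2)) - 4)*(0 + (3 + 3**2 + 5*3 + 3*3)**2) = ((-3 + 1/(36 - 2)) - 4)*(0 + (3 + 9 + 15 + 9)**2) = ((-3 + 1/34) - 4)*(0 + 36**2) = ((-3 + 1/34) - 4)*(0 + 1296) = (-101/34 - 4)*1296 = -237/34*1296 = -153576/17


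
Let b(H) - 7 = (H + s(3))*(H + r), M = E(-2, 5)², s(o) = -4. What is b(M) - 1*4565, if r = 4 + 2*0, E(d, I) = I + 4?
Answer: 1987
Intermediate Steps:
E(d, I) = 4 + I
r = 4 (r = 4 + 0 = 4)
M = 81 (M = (4 + 5)² = 9² = 81)
b(H) = 7 + (-4 + H)*(4 + H) (b(H) = 7 + (H - 4)*(H + 4) = 7 + (-4 + H)*(4 + H))
b(M) - 1*4565 = (-9 + 81²) - 1*4565 = (-9 + 6561) - 4565 = 6552 - 4565 = 1987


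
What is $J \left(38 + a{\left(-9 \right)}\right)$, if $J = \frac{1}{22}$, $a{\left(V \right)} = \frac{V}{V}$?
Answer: $\frac{39}{22} \approx 1.7727$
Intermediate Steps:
$a{\left(V \right)} = 1$
$J = \frac{1}{22} \approx 0.045455$
$J \left(38 + a{\left(-9 \right)}\right) = \frac{38 + 1}{22} = \frac{1}{22} \cdot 39 = \frac{39}{22}$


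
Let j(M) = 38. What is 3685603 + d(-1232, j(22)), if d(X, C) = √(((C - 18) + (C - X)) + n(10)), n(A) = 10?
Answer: 3685603 + 10*√13 ≈ 3.6856e+6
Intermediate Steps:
d(X, C) = √(-8 - X + 2*C) (d(X, C) = √(((C - 18) + (C - X)) + 10) = √(((-18 + C) + (C - X)) + 10) = √((-18 - X + 2*C) + 10) = √(-8 - X + 2*C))
3685603 + d(-1232, j(22)) = 3685603 + √(-8 - 1*(-1232) + 2*38) = 3685603 + √(-8 + 1232 + 76) = 3685603 + √1300 = 3685603 + 10*√13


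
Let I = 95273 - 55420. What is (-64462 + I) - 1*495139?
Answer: -519748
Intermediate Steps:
I = 39853
(-64462 + I) - 1*495139 = (-64462 + 39853) - 1*495139 = -24609 - 495139 = -519748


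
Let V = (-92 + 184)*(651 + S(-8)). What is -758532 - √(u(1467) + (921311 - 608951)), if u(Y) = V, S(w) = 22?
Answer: -758532 - 2*√93569 ≈ -7.5914e+5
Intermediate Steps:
V = 61916 (V = (-92 + 184)*(651 + 22) = 92*673 = 61916)
u(Y) = 61916
-758532 - √(u(1467) + (921311 - 608951)) = -758532 - √(61916 + (921311 - 608951)) = -758532 - √(61916 + 312360) = -758532 - √374276 = -758532 - 2*√93569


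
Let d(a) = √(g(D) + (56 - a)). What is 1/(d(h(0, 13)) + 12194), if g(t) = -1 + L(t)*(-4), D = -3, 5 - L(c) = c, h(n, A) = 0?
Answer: 12194/148693613 - √23/148693613 ≈ 8.1975e-5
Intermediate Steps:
L(c) = 5 - c
g(t) = -21 + 4*t (g(t) = -1 + (5 - t)*(-4) = -1 + (-20 + 4*t) = -21 + 4*t)
d(a) = √(23 - a) (d(a) = √((-21 + 4*(-3)) + (56 - a)) = √((-21 - 12) + (56 - a)) = √(-33 + (56 - a)) = √(23 - a))
1/(d(h(0, 13)) + 12194) = 1/(√(23 - 1*0) + 12194) = 1/(√(23 + 0) + 12194) = 1/(√23 + 12194) = 1/(12194 + √23)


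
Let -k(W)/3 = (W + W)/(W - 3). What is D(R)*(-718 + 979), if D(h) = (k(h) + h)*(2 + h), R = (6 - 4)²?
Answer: -31320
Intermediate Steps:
R = 4 (R = 2² = 4)
k(W) = -6*W/(-3 + W) (k(W) = -3*(W + W)/(W - 3) = -3*2*W/(-3 + W) = -6*W/(-3 + W))
D(h) = (2 + h)*(h - 6*h/(-3 + h)) (D(h) = (-6*h/(-3 + h) + h)*(2 + h) = (h - 6*h/(-3 + h))*(2 + h) = (2 + h)*(h - 6*h/(-3 + h)))
D(R)*(-718 + 979) = (4*(-18 + 4² - 7*4)/(-3 + 4))*(-718 + 979) = (4*(-18 + 16 - 28)/1)*261 = (4*1*(-30))*261 = -120*261 = -31320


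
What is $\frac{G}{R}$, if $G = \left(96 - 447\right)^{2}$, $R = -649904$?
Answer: $- \frac{123201}{649904} \approx -0.18957$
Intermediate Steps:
$G = 123201$ ($G = \left(-351\right)^{2} = 123201$)
$\frac{G}{R} = \frac{123201}{-649904} = 123201 \left(- \frac{1}{649904}\right) = - \frac{123201}{649904}$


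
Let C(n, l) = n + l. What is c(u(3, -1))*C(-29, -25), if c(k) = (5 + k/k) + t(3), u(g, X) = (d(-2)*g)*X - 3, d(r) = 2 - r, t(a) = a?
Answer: -486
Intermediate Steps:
C(n, l) = l + n
u(g, X) = -3 + 4*X*g (u(g, X) = ((2 - 1*(-2))*g)*X - 3 = ((2 + 2)*g)*X - 3 = (4*g)*X - 3 = 4*X*g - 3 = -3 + 4*X*g)
c(k) = 9 (c(k) = (5 + k/k) + 3 = (5 + 1) + 3 = 6 + 3 = 9)
c(u(3, -1))*C(-29, -25) = 9*(-25 - 29) = 9*(-54) = -486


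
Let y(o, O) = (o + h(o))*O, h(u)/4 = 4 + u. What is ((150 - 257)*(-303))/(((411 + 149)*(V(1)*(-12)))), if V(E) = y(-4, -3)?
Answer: -10807/26880 ≈ -0.40205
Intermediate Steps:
h(u) = 16 + 4*u (h(u) = 4*(4 + u) = 16 + 4*u)
y(o, O) = O*(16 + 5*o) (y(o, O) = (o + (16 + 4*o))*O = (16 + 5*o)*O = O*(16 + 5*o))
V(E) = 12 (V(E) = -3*(16 + 5*(-4)) = -3*(16 - 20) = -3*(-4) = 12)
((150 - 257)*(-303))/(((411 + 149)*(V(1)*(-12)))) = ((150 - 257)*(-303))/(((411 + 149)*(12*(-12)))) = (-107*(-303))/((560*(-144))) = 32421/(-80640) = 32421*(-1/80640) = -10807/26880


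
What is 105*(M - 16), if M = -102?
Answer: -12390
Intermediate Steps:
105*(M - 16) = 105*(-102 - 16) = 105*(-118) = -12390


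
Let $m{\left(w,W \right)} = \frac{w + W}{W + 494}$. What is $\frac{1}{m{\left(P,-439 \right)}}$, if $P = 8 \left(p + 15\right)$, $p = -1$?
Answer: $- \frac{55}{327} \approx -0.1682$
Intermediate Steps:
$P = 112$ ($P = 8 \left(-1 + 15\right) = 8 \cdot 14 = 112$)
$m{\left(w,W \right)} = \frac{W + w}{494 + W}$
$\frac{1}{m{\left(P,-439 \right)}} = \frac{1}{\frac{1}{494 - 439} \left(-439 + 112\right)} = \frac{1}{\frac{1}{55} \left(-327\right)} = \frac{1}{- \frac{327}{55}} = - \frac{55}{327}$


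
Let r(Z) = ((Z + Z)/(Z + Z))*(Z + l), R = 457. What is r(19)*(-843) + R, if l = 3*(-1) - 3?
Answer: -10502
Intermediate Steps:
l = -6 (l = -3 - 3 = -6)
r(Z) = -6 + Z (r(Z) = ((Z + Z)/(Z + Z))*(Z - 6) = ((2*Z)/((2*Z)))*(-6 + Z) = ((2*Z)*(1/(2*Z)))*(-6 + Z) = 1*(-6 + Z) = -6 + Z)
r(19)*(-843) + R = (-6 + 19)*(-843) + 457 = 13*(-843) + 457 = -10959 + 457 = -10502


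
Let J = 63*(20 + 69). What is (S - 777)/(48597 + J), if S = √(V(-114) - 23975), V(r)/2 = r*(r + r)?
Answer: -259/18068 + √28009/54204 ≈ -0.011247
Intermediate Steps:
V(r) = 4*r² (V(r) = 2*(r*(r + r)) = 2*(r*(2*r)) = 2*(2*r²) = 4*r²)
S = √28009 (S = √(4*(-114)² - 23975) = √(4*12996 - 23975) = √(51984 - 23975) = √28009 ≈ 167.36)
J = 5607 (J = 63*89 = 5607)
(S - 777)/(48597 + J) = (√28009 - 777)/(48597 + 5607) = (-777 + √28009)/54204 = (-777 + √28009)*(1/54204) = -259/18068 + √28009/54204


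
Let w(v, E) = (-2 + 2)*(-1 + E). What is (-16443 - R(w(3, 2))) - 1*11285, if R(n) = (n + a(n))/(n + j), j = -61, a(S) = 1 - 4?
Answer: -1691411/61 ≈ -27728.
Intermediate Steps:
w(v, E) = 0 (w(v, E) = 0*(-1 + E) = 0)
a(S) = -3
R(n) = (-3 + n)/(-61 + n) (R(n) = (n - 3)/(n - 61) = (-3 + n)/(-61 + n))
(-16443 - R(w(3, 2))) - 1*11285 = (-16443 - (-3 + 0)/(-61 + 0)) - 1*11285 = (-16443 - (-3)/(-61)) - 11285 = (-16443 - (-1)*(-3)/61) - 11285 = (-16443 - 1*3/61) - 11285 = (-16443 - 3/61) - 11285 = -1003026/61 - 11285 = -1691411/61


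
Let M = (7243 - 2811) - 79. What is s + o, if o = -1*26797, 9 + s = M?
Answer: -22453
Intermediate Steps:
M = 4353 (M = 4432 - 79 = 4353)
s = 4344 (s = -9 + 4353 = 4344)
o = -26797
s + o = 4344 - 26797 = -22453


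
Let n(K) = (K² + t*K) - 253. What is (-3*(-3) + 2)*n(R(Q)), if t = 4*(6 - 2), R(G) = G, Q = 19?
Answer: 4532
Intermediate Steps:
t = 16 (t = 4*4 = 16)
n(K) = -253 + K² + 16*K (n(K) = (K² + 16*K) - 253 = -253 + K² + 16*K)
(-3*(-3) + 2)*n(R(Q)) = (-3*(-3) + 2)*(-253 + 19² + 16*19) = (9 + 2)*(-253 + 361 + 304) = 11*412 = 4532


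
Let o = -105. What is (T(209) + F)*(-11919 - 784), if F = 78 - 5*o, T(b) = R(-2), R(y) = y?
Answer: -7634503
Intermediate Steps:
T(b) = -2
F = 603 (F = 78 - 5*(-105) = 78 + 525 = 603)
(T(209) + F)*(-11919 - 784) = (-2 + 603)*(-11919 - 784) = 601*(-12703) = -7634503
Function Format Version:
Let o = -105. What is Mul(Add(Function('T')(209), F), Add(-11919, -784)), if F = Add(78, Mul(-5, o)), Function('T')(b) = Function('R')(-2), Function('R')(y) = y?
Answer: -7634503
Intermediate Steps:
Function('T')(b) = -2
F = 603 (F = Add(78, Mul(-5, -105)) = Add(78, 525) = 603)
Mul(Add(Function('T')(209), F), Add(-11919, -784)) = Mul(Add(-2, 603), Add(-11919, -784)) = Mul(601, -12703) = -7634503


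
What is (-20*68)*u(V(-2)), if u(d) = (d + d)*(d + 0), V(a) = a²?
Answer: -43520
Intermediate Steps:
u(d) = 2*d² (u(d) = (2*d)*d = 2*d²)
(-20*68)*u(V(-2)) = (-20*68)*(2*((-2)²)²) = -2720*4² = -2720*16 = -1360*32 = -43520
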